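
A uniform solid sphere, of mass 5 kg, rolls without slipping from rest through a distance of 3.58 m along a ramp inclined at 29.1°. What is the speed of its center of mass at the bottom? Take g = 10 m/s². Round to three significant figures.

v ≈ 4.99 m/s

For this body I = (2/5)MR², i.e. k = I/(MR²) = 0.4.
The rolling condition ω = v/R makes the rotational term ½I(v/R)² = ½kMv², so KE_total = ½(1+k)Mv² = (7/10)Mv².
The vertical drop is h = L sinθ = 3.58 × sin29.1° = 1.741 m.
Energy conservation: Mgh = (7/10)Mv², so v = √(2gh/(1+k)) = √(2 × 10 × 1.741 / 1.4) ≈ 4.99 m/s.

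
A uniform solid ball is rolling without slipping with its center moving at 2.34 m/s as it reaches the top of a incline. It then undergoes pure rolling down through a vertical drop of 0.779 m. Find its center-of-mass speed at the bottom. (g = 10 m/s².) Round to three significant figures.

With I = (2/5)MR², the ratio k = I/(MR²) is 0.4.
Pure rolling means v = ωR; then KE = ½Mv² + ½I(v/R)² = ½(1+k)Mv² = (7/10)Mv².
Conserving energy between top and bottom: (7/10)Mv² = (7/10)Mv₀² + Mgh, hence v² = v₀² + 2gh/(1+k).
v = √(2.34² + 2×10×0.779/1.4) = √16.6 ≈ 4.07 m/s.

v ≈ 4.07 m/s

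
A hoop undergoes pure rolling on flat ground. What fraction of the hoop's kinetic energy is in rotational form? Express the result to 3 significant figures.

With I = MR², the ratio k = I/(MR²) is 1.
With ω = v/R, KE_trans = ½Mv² and KE_rot = ½Iω² = ½kMv², so KE_total = ½(1+k)Mv².
The rotational fraction is therefore k/(1+k) = 1/2 ≈ 0.500.

fraction ≈ 0.500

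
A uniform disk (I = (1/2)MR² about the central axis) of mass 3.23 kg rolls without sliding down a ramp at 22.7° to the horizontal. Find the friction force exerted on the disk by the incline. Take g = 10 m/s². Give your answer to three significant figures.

The moment of inertia is (1/2)MR², giving k ≡ I/(MR²) = 0.5.
Along the incline Mg sinθ − f = Ma, and torque about the center fR = Iα = kMR²(a/R) gives f = kMa.
Combining, a = g sinθ/(1+k) and f = kMa = kMg sinθ/(1+k).
f = 0.5 × 3.23 × 10 × sin22.7° / 1.5 ≈ 4.15 N.

f ≈ 4.15 N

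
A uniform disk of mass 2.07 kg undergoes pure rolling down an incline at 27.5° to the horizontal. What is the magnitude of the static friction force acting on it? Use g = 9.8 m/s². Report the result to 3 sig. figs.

f ≈ 3.12 N

Here I = (1/2)MR², so the shape factor k = I/(MR²) = 0.5.
Newton's second law down the slope: Mg sinθ − f = Ma. The torque equation fR = Iα (with α = a/R) gives f = kMa.
Combining, a = g sinθ/(1+k) and f = kMa = kMg sinθ/(1+k).
f = 0.5 × 2.07 × 9.8 × sin27.5° / 1.5 ≈ 3.12 N.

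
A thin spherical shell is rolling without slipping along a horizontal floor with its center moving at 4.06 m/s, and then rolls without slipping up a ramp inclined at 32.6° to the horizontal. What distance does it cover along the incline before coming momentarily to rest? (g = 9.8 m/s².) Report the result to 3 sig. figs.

d ≈ 2.60 m

Here I = (2/3)MR², so the shape factor k = I/(MR²) = 2/3.
Pure rolling means v = ωR; then KE = ½Mv² + ½I(v/R)² = ½(1+k)Mv² = (5/6)Mv².
Setting this equal to Mgh gives the vertical rise h = (1+k)v₀²/(2g) = 1.667×4.06²/(2×9.8) = 1.402 m.
The distance along the slope is d = h/sinθ = 1.402/sin32.6° ≈ 2.60 m.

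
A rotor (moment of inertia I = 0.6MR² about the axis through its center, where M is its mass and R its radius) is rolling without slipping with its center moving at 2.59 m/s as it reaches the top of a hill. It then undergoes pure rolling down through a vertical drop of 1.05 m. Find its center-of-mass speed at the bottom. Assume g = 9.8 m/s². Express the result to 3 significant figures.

With I = 0.6MR², the ratio k = I/(MR²) is 0.6.
Since it rolls without slipping, ω = v/R and KE = ½Mv² + ½Iω² = ½(1+k)Mv² = (4/5)Mv².
Conserving energy between top and bottom: (4/5)Mv² = (4/5)Mv₀² + Mgh, hence v² = v₀² + 2gh/(1+k).
v = √(2.59² + 2×9.8×1.05/1.6) = √19.57 ≈ 4.42 m/s.

v ≈ 4.42 m/s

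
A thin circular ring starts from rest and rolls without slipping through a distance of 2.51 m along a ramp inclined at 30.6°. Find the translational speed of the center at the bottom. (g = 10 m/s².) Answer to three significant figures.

With I = MR², the ratio k = I/(MR²) is 1.
Since it rolls without slipping, ω = v/R and KE = ½Mv² + ½Iω² = ½(1+k)Mv² = Mv².
The vertical drop is h = L sinθ = 2.51 × sin30.6° = 1.278 m.
Setting Mgh = Mv² gives v = √(2gh/(1+k)) = √(2·10·1.278/2) ≈ 3.57 m/s.

v ≈ 3.57 m/s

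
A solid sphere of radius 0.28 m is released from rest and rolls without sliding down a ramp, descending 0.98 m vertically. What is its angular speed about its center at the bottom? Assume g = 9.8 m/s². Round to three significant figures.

ω ≈ 13.2 rad/s

Here I = (2/5)MR², so the shape factor k = I/(MR²) = 0.4.
Rolling without slipping gives ω = v/R, so the total kinetic energy is ½Mv² + ½Iω² = ½(1+k)Mv² = (7/10)Mv².
Energy conservation Mgh = ½(1+k)Mv² gives v = √(2gh/(1+k)) = √(2 × 9.8 × 0.98 / 1.4) = 3.704 m/s.
The angular speed follows from ω = v/R = 3.704/0.28 ≈ 13.2 rad/s.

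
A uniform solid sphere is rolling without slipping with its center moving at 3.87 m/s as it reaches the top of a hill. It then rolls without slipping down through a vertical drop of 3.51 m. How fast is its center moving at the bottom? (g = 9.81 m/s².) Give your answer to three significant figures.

The moment of inertia is (2/5)MR², giving k ≡ I/(MR²) = 0.4.
Rolling without slipping gives ω = v/R, so the total kinetic energy is ½Mv² + ½Iω² = ½(1+k)Mv² = (7/10)Mv².
Conserving energy between top and bottom: (7/10)Mv² = (7/10)Mv₀² + Mgh, hence v² = v₀² + 2gh/(1+k).
v = √(3.87² + 2×9.81×3.51/1.4) = √64.17 ≈ 8.01 m/s.

v ≈ 8.01 m/s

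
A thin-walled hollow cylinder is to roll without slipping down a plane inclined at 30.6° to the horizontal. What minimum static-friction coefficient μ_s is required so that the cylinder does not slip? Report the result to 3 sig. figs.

μ_min ≈ 0.296

Here I = MR², so the shape factor k = I/(MR²) = 1.
Newton's second law down the slope: Mg sinθ − f = Ma. The torque equation fR = Iα (with α = a/R) gives f = kMa.
These give a = g sinθ/(1+k) and the required friction f = kMg sinθ/(1+k).
With N = Mg cosθ, the no-slip condition f ≤ μN gives μ_min = f/N = k tanθ/(1+k).
μ_min = 1 × tan30.6° / 2 ≈ 0.296.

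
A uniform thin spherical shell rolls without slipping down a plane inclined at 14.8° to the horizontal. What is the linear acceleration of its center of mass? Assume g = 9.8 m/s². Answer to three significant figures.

a ≈ 1.50 m/s²

The moment of inertia is (2/3)MR², giving k ≡ I/(MR²) = 2/3.
Translational: Mg sinθ − f = Ma. Rotational about the CM: fR = Iα = kMRa, so f = kMa.
Eliminating f: Mg sinθ = (1+k)Ma, so a = g sinθ/(1+k) = 9.8 × sin14.8° / 1.667 ≈ 1.50 m/s².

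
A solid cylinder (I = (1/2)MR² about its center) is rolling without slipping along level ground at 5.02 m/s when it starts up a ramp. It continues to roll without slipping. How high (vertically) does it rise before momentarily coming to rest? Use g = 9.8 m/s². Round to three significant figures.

Here I = (1/2)MR², so the shape factor k = I/(MR²) = 0.5.
The rolling condition ω = v/R makes the rotational term ½I(v/R)² = ½kMv², so KE_total = ½(1+k)Mv² = (3/4)Mv².
All of this converts to potential energy at the highest point: (3/4)Mv₀² = Mgh.
Thus h = (1+k)v₀²/(2g) = 1.5 × 5.02² / (2 × 9.8) ≈ 1.93 m.

h ≈ 1.93 m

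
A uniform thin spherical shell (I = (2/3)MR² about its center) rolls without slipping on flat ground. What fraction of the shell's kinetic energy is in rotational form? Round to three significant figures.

fraction ≈ 0.400

With I = (2/3)MR², the ratio k = I/(MR²) is 2/3.
With ω = v/R, KE_trans = ½Mv² and KE_rot = ½Iω² = ½kMv², so KE_total = ½(1+k)Mv².
The rotational fraction is therefore k/(1+k) = (2/3)/1.667 ≈ 0.400.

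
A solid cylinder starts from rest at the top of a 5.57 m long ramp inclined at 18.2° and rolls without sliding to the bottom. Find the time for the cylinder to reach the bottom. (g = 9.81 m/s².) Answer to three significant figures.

t ≈ 2.34 s

For this body I = (1/2)MR², i.e. k = I/(MR²) = 0.5.
Translational: Mg sinθ − f = Ma. Rotational about the CM: fR = Iα = kMRa, so f = kMa.
Hence a = g sinθ/(1+k) = 9.81×sin18.2°/1.5 = 2.043 m/s².
Starting from rest, L = ½at², so t = √(2L/a) = √(2×5.57/2.043) ≈ 2.34 s.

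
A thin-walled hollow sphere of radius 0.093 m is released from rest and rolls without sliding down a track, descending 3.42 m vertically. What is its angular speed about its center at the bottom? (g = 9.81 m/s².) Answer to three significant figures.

For this body I = (2/3)MR², i.e. k = I/(MR²) = 2/3.
Since it rolls without slipping, ω = v/R and KE = ½Mv² + ½Iω² = ½(1+k)Mv² = (5/6)Mv².
Energy conservation Mgh = ½(1+k)Mv² gives v = √(2gh/(1+k)) = √(2 × 9.81 × 3.42 / 1.667) = 6.345 m/s.
The angular speed follows from ω = v/R = 6.345/0.093 ≈ 68.2 rad/s.

ω ≈ 68.2 rad/s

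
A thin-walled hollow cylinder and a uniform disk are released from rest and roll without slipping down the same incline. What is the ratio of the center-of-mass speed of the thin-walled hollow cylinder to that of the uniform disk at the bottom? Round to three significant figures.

v_ratio ≈ 0.866

Each satisfies Mgh = ½(1+k)Mv² with k = I/(MR²), so v ∝ 1/√(1+k).
For the thin-walled hollow cylinder k = 1; for the uniform disk k = 0.5.
v₁/v₂ = √((1+k₂)/(1+k₁)) = √(1.5/2) ≈ 0.866.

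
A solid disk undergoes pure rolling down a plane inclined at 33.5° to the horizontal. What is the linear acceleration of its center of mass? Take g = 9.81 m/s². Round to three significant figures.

a ≈ 3.61 m/s²

With I = (1/2)MR², the ratio k = I/(MR²) is 0.5.
Along the incline Mg sinθ − f = Ma, and torque about the center fR = Iα = kMR²(a/R) gives f = kMa.
Eliminating f: Mg sinθ = (1+k)Ma, so a = g sinθ/(1+k) = 9.81 × sin33.5° / 1.5 ≈ 3.61 m/s².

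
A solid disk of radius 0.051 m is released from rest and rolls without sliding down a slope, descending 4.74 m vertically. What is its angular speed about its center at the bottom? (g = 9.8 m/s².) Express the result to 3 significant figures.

ω ≈ 154 rad/s

The moment of inertia is (1/2)MR², giving k ≡ I/(MR²) = 0.5.
Since it rolls without slipping, ω = v/R and KE = ½Mv² + ½Iω² = ½(1+k)Mv² = (3/4)Mv².
Energy conservation Mgh = ½(1+k)Mv² gives v = √(2gh/(1+k)) = √(2 × 9.8 × 4.74 / 1.5) = 7.87 m/s.
Then ω = v/R = 7.87 / 0.051 ≈ 154 rad/s.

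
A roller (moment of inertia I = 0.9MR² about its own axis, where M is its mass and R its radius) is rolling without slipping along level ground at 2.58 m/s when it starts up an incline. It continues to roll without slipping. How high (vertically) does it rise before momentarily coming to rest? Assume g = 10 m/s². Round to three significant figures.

h ≈ 0.632 m

With I = 0.9MR², the ratio k = I/(MR²) is 0.9.
The rolling condition ω = v/R makes the rotational term ½I(v/R)² = ½kMv², so KE_total = ½(1+k)Mv² = (19/20)Mv².
At the top the kinetic energy is zero, so (19/20)Mv₀² = Mgh.
Thus h = (1+k)v₀²/(2g) = 1.9 × 2.58² / (2 × 10) ≈ 0.632 m.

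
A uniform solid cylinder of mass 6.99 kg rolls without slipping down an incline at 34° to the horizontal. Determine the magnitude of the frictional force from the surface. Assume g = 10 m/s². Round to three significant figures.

With I = (1/2)MR², the ratio k = I/(MR²) is 0.5.
Newton's second law down the slope: Mg sinθ − f = Ma. The torque equation fR = Iα (with α = a/R) gives f = kMa.
Combining, a = g sinθ/(1+k) and f = kMa = kMg sinθ/(1+k).
f = 0.5 × 6.99 × 10 × sin34° / 1.5 ≈ 13.0 N.

f ≈ 13.0 N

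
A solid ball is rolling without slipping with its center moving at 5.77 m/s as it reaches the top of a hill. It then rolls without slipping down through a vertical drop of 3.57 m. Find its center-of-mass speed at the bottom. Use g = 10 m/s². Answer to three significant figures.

v ≈ 9.18 m/s

Here I = (2/5)MR², so the shape factor k = I/(MR²) = 0.4.
Rolling without slipping gives ω = v/R, so the total kinetic energy is ½Mv² + ½Iω² = ½(1+k)Mv² = (7/10)Mv².
Conserving energy between top and bottom: (7/10)Mv² = (7/10)Mv₀² + Mgh, hence v² = v₀² + 2gh/(1+k).
v = √(5.77² + 2×10×3.57/1.4) = √84.29 ≈ 9.18 m/s.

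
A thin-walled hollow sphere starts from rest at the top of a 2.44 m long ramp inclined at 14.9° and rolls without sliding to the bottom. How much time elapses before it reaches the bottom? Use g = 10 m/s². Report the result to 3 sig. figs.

The moment of inertia is (2/3)MR², giving k ≡ I/(MR²) = 2/3.
Newton's second law down the slope: Mg sinθ − f = Ma. The torque equation fR = Iα (with α = a/R) gives f = kMa.
Hence a = g sinθ/(1+k) = 10×sin14.9°/1.667 = 1.543 m/s².
Starting from rest, L = ½at², so t = √(2L/a) = √(2×2.44/1.543) ≈ 1.78 s.

t ≈ 1.78 s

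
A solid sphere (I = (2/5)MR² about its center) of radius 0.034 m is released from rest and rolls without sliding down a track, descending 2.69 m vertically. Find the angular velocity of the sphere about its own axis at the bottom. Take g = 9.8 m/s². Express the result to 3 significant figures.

ω ≈ 180 rad/s

With I = (2/5)MR², the ratio k = I/(MR²) is 0.4.
Since it rolls without slipping, ω = v/R and KE = ½Mv² + ½Iω² = ½(1+k)Mv² = (7/10)Mv².
Energy conservation Mgh = ½(1+k)Mv² gives v = √(2gh/(1+k)) = √(2 × 9.8 × 2.69 / 1.4) = 6.137 m/s.
Then ω = v/R = 6.137 / 0.034 ≈ 180 rad/s.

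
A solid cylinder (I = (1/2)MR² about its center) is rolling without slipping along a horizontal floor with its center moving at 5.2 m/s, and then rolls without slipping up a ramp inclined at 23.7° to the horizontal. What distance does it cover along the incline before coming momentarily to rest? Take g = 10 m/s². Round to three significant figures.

d ≈ 5.05 m

With I = (1/2)MR², the ratio k = I/(MR²) is 0.5.
Since it rolls without slipping, ω = v/R and KE = ½Mv² + ½Iω² = ½(1+k)Mv² = (3/4)Mv².
Setting this equal to Mgh gives the vertical rise h = (1+k)v₀²/(2g) = 1.5×5.2²/(2×10) = 2.028 m.
The distance along the slope is d = h/sinθ = 2.028/sin23.7° ≈ 5.05 m.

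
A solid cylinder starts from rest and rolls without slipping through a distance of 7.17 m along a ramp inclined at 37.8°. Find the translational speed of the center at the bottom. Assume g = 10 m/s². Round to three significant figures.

v ≈ 7.65 m/s

Here I = (1/2)MR², so the shape factor k = I/(MR²) = 0.5.
Rolling without slipping gives ω = v/R, so the total kinetic energy is ½Mv² + ½Iω² = ½(1+k)Mv² = (3/4)Mv².
The vertical drop is h = L sinθ = 7.17 × sin37.8° = 4.395 m.
Energy conservation: Mgh = (3/4)Mv², so v = √(2gh/(1+k)) = √(2 × 10 × 4.395 / 1.5) ≈ 7.65 m/s.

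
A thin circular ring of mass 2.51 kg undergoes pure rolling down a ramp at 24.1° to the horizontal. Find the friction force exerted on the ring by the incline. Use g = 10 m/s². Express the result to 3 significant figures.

With I = MR², the ratio k = I/(MR²) is 1.
Along the incline Mg sinθ − f = Ma, and torque about the center fR = Iα = kMR²(a/R) gives f = kMa.
Combining, a = g sinθ/(1+k) and f = kMa = kMg sinθ/(1+k).
f = 1 × 2.51 × 10 × sin24.1° / 2 ≈ 5.12 N.

f ≈ 5.12 N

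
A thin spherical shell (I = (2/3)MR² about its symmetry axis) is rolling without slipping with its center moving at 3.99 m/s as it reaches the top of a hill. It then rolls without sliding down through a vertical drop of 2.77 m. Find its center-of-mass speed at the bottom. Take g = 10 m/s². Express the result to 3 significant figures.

With I = (2/3)MR², the ratio k = I/(MR²) is 2/3.
Pure rolling means v = ωR; then KE = ½Mv² + ½I(v/R)² = ½(1+k)Mv² = (5/6)Mv².
Energy conservation: (5/6)Mv₀² + Mgh = (5/6)Mv², so v² = v₀² + 2gh/(1+k).
v = √(3.99² + 2×10×2.77/1.667) = √49.16 ≈ 7.01 m/s.

v ≈ 7.01 m/s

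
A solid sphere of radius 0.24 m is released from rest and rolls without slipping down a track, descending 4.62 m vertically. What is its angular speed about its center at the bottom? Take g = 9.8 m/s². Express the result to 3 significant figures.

ω ≈ 33.5 rad/s

With I = (2/5)MR², the ratio k = I/(MR²) is 0.4.
Pure rolling means v = ωR; then KE = ½Mv² + ½I(v/R)² = ½(1+k)Mv² = (7/10)Mv².
Energy conservation Mgh = ½(1+k)Mv² gives v = √(2gh/(1+k)) = √(2 × 9.8 × 4.62 / 1.4) = 8.042 m/s.
Then ω = v/R = 8.042 / 0.24 ≈ 33.5 rad/s.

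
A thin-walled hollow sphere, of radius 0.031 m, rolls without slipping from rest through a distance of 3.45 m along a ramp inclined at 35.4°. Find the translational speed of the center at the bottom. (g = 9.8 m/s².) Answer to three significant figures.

v ≈ 4.85 m/s

With I = (2/3)MR², the ratio k = I/(MR²) is 2/3.
The rolling condition ω = v/R makes the rotational term ½I(v/R)² = ½kMv², so KE_total = ½(1+k)Mv² = (5/6)Mv².
The vertical drop is h = L sinθ = 3.45 × sin35.4° = 1.999 m.
Setting Mgh = (5/6)Mv² gives v = √(2gh/(1+k)) = √(2·9.8·1.999/1.667) ≈ 4.85 m/s.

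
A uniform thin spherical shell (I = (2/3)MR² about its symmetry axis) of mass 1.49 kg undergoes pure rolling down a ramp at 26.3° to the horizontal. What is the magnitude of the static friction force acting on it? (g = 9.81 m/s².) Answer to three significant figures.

f ≈ 2.59 N

For this body I = (2/3)MR², i.e. k = I/(MR²) = 2/3.
Newton's second law down the slope: Mg sinθ − f = Ma. The torque equation fR = Iα (with α = a/R) gives f = kMa.
Combining, a = g sinθ/(1+k) and f = kMa = kMg sinθ/(1+k).
f = (2/3) × 1.49 × 9.81 × sin26.3° / 1.667 ≈ 2.59 N.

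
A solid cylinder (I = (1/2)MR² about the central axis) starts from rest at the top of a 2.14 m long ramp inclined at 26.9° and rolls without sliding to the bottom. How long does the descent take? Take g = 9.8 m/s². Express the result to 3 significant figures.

t ≈ 1.20 s

For this body I = (1/2)MR², i.e. k = I/(MR²) = 0.5.
Newton's second law down the slope: Mg sinθ − f = Ma. The torque equation fR = Iα (with α = a/R) gives f = kMa.
Hence a = g sinθ/(1+k) = 9.8×sin26.9°/1.5 = 2.956 m/s².
With constant a from rest, t = √(2L/a) = √(2·2.14/2.956) ≈ 1.20 s.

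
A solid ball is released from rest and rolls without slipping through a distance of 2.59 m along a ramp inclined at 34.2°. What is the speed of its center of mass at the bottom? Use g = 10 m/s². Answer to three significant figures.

The moment of inertia is (2/5)MR², giving k ≡ I/(MR²) = 0.4.
Rolling without slipping gives ω = v/R, so the total kinetic energy is ½Mv² + ½Iω² = ½(1+k)Mv² = (7/10)Mv².
The vertical drop is h = L sinθ = 2.59 × sin34.2° = 1.456 m.
Setting Mgh = (7/10)Mv² gives v = √(2gh/(1+k)) = √(2·10·1.456/1.4) ≈ 4.56 m/s.

v ≈ 4.56 m/s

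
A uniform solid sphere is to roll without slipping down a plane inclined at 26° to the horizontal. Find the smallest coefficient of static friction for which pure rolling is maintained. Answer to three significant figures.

The moment of inertia is (2/5)MR², giving k ≡ I/(MR²) = 0.4.
Newton's second law down the slope: Mg sinθ − f = Ma. The torque equation fR = Iα (with α = a/R) gives f = kMa.
These give a = g sinθ/(1+k) and the required friction f = kMg sinθ/(1+k).
With N = Mg cosθ, the no-slip condition f ≤ μN gives μ_min = f/N = k tanθ/(1+k).
μ_min = 0.4 × tan26° / 1.4 ≈ 0.139.

μ_min ≈ 0.139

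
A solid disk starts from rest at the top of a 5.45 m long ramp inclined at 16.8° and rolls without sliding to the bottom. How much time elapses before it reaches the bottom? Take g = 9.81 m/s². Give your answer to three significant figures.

Here I = (1/2)MR², so the shape factor k = I/(MR²) = 0.5.
Newton's second law down the slope: Mg sinθ − f = Ma. The torque equation fR = Iα (with α = a/R) gives f = kMa.
Hence a = g sinθ/(1+k) = 9.81×sin16.8°/1.5 = 1.89 m/s².
Starting from rest, L = ½at², so t = √(2L/a) = √(2×5.45/1.89) ≈ 2.40 s.

t ≈ 2.40 s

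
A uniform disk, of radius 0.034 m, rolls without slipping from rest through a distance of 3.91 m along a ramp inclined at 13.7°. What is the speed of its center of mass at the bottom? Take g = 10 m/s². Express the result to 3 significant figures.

Here I = (1/2)MR², so the shape factor k = I/(MR²) = 0.5.
Pure rolling means v = ωR; then KE = ½Mv² + ½I(v/R)² = ½(1+k)Mv² = (3/4)Mv².
The vertical drop is h = L sinθ = 3.91 × sin13.7° = 0.926 m.
Setting Mgh = (3/4)Mv² gives v = √(2gh/(1+k)) = √(2·10·0.926/1.5) ≈ 3.51 m/s.

v ≈ 3.51 m/s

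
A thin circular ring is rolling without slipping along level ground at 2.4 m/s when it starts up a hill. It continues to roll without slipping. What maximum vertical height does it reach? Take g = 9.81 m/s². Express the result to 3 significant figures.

The moment of inertia is MR², giving k ≡ I/(MR²) = 1.
The rolling condition ω = v/R makes the rotational term ½I(v/R)² = ½kMv², so KE_total = ½(1+k)Mv² = Mv².
At the top the kinetic energy is zero, so Mv₀² = Mgh.
Thus h = (1+k)v₀²/(2g) = 2 × 2.4² / (2 × 9.81) ≈ 0.587 m.

h ≈ 0.587 m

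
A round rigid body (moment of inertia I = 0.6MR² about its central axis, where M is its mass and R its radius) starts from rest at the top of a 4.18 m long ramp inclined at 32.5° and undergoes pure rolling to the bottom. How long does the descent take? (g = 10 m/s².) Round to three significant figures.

Here I = 0.6MR², so the shape factor k = I/(MR²) = 0.6.
Translational: Mg sinθ − f = Ma. Rotational about the CM: fR = Iα = kMRa, so f = kMa.
Hence a = g sinθ/(1+k) = 10×sin32.5°/1.6 = 3.358 m/s².
With constant a from rest, t = √(2L/a) = √(2·4.18/3.358) ≈ 1.58 s.

t ≈ 1.58 s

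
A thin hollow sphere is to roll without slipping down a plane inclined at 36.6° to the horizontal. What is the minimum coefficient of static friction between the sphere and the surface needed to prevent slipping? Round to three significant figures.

For this body I = (2/3)MR², i.e. k = I/(MR²) = 2/3.
Along the incline Mg sinθ − f = Ma, and torque about the center fR = Iα = kMR²(a/R) gives f = kMa.
These give a = g sinθ/(1+k) and the required friction f = kMg sinθ/(1+k).
The normal force is N = Mg cosθ, so μ_min = f/N = k tanθ/(1+k).
μ_min = (2/3) × tan36.6° / 1.667 ≈ 0.297.

μ_min ≈ 0.297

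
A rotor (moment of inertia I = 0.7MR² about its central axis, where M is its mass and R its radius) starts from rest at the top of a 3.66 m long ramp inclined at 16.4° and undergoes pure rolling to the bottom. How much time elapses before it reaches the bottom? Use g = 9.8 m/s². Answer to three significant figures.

t ≈ 2.12 s

With I = 0.7MR², the ratio k = I/(MR²) is 0.7.
Along the incline Mg sinθ − f = Ma, and torque about the center fR = Iα = kMR²(a/R) gives f = kMa.
Hence a = g sinθ/(1+k) = 9.8×sin16.4°/1.7 = 1.628 m/s².
Starting from rest, L = ½at², so t = √(2L/a) = √(2×3.66/1.628) ≈ 2.12 s.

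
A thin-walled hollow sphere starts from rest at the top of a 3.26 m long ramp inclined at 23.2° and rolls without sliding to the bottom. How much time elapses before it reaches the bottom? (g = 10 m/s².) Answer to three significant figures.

Here I = (2/3)MR², so the shape factor k = I/(MR²) = 2/3.
Along the incline Mg sinθ − f = Ma, and torque about the center fR = Iα = kMR²(a/R) gives f = kMa.
Hence a = g sinθ/(1+k) = 10×sin23.2°/1.667 = 2.364 m/s².
With constant a from rest, t = √(2L/a) = √(2·3.26/2.364) ≈ 1.66 s.

t ≈ 1.66 s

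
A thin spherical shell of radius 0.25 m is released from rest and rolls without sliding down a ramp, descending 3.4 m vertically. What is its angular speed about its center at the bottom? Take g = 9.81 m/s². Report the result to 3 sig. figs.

ω ≈ 25.3 rad/s

Here I = (2/3)MR², so the shape factor k = I/(MR²) = 2/3.
Rolling without slipping gives ω = v/R, so the total kinetic energy is ½Mv² + ½Iω² = ½(1+k)Mv² = (5/6)Mv².
Energy conservation Mgh = ½(1+k)Mv² gives v = √(2gh/(1+k)) = √(2 × 9.81 × 3.4 / 1.667) = 6.327 m/s.
The angular speed follows from ω = v/R = 6.327/0.25 ≈ 25.3 rad/s.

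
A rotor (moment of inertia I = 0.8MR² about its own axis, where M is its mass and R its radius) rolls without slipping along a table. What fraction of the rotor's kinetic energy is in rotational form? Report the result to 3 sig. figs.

The moment of inertia is 0.8MR², giving k ≡ I/(MR²) = 0.8.
With ω = v/R, KE_trans = ½Mv² and KE_rot = ½Iω² = ½kMv², so KE_total = ½(1+k)Mv².
The rotational fraction is therefore k/(1+k) = 0.8/1.8 ≈ 0.444.

fraction ≈ 0.444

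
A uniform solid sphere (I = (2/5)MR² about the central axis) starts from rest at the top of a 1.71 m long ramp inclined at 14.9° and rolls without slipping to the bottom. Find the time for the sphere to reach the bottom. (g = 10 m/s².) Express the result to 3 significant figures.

t ≈ 1.36 s

For this body I = (2/5)MR², i.e. k = I/(MR²) = 0.4.
Newton's second law down the slope: Mg sinθ − f = Ma. The torque equation fR = Iα (with α = a/R) gives f = kMa.
Hence a = g sinθ/(1+k) = 10×sin14.9°/1.4 = 1.837 m/s².
With constant a from rest, t = √(2L/a) = √(2·1.71/1.837) ≈ 1.36 s.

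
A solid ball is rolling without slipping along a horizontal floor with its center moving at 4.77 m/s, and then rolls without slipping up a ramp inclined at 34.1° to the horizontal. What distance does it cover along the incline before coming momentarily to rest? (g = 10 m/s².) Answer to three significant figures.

Here I = (2/5)MR², so the shape factor k = I/(MR²) = 0.4.
Rolling without slipping gives ω = v/R, so the total kinetic energy is ½Mv² + ½Iω² = ½(1+k)Mv² = (7/10)Mv².
Setting this equal to Mgh gives the vertical rise h = (1+k)v₀²/(2g) = 1.4×4.77²/(2×10) = 1.593 m.
Along the incline, d = h/sinθ = 1.593/sin34.1° ≈ 2.84 m.

d ≈ 2.84 m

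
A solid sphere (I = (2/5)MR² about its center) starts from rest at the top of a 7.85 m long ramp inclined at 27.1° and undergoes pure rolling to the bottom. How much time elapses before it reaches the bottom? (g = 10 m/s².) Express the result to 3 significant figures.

t ≈ 2.20 s

With I = (2/5)MR², the ratio k = I/(MR²) is 0.4.
Along the incline Mg sinθ − f = Ma, and torque about the center fR = Iα = kMR²(a/R) gives f = kMa.
Hence a = g sinθ/(1+k) = 10×sin27.1°/1.4 = 3.254 m/s².
Starting from rest, L = ½at², so t = √(2L/a) = √(2×7.85/3.254) ≈ 2.20 s.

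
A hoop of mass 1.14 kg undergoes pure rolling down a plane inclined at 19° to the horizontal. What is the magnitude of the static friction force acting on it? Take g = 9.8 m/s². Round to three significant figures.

For this body I = MR², i.e. k = I/(MR²) = 1.
Along the incline Mg sinθ − f = Ma, and torque about the center fR = Iα = kMR²(a/R) gives f = kMa.
Combining, a = g sinθ/(1+k) and f = kMa = kMg sinθ/(1+k).
f = 1 × 1.14 × 9.8 × sin19° / 2 ≈ 1.82 N.

f ≈ 1.82 N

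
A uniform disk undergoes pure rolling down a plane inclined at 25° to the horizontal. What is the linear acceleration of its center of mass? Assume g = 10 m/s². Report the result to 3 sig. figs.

a ≈ 2.82 m/s²

The moment of inertia is (1/2)MR², giving k ≡ I/(MR²) = 0.5.
Translational: Mg sinθ − f = Ma. Rotational about the CM: fR = Iα = kMRa, so f = kMa.
Eliminating f: Mg sinθ = (1+k)Ma, so a = g sinθ/(1+k) = 10 × sin25° / 1.5 ≈ 2.82 m/s².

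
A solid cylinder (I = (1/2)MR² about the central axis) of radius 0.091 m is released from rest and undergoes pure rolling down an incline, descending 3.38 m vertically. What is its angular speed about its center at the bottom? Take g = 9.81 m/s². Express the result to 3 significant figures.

ω ≈ 73.1 rad/s

The moment of inertia is (1/2)MR², giving k ≡ I/(MR²) = 0.5.
Since it rolls without slipping, ω = v/R and KE = ½Mv² + ½Iω² = ½(1+k)Mv² = (3/4)Mv².
Energy conservation Mgh = ½(1+k)Mv² gives v = √(2gh/(1+k)) = √(2 × 9.81 × 3.38 / 1.5) = 6.649 m/s.
Then ω = v/R = 6.649 / 0.091 ≈ 73.1 rad/s.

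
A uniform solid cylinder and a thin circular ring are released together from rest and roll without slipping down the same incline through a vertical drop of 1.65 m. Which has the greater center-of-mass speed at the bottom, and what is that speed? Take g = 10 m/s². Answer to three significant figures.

the uniform solid cylinder, at v ≈ 4.69 m/s

For rolling without slipping, Mgh = ½(1+k)Mv² where k = I/(MR²), so v = √(2gh/(1+k)).
Uniform solid cylinder: k = 0.5, giving v = √(2×10×1.65/1.5) = 4.69 m/s.
Thin circular ring: k = 1, giving v = √(2×10×1.65/2) = 4.062 m/s.
The smaller k wins: the uniform solid cylinder, at ≈ 4.69 m/s.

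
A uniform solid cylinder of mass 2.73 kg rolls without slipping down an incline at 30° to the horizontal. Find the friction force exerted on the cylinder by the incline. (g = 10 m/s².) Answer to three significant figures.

f ≈ 4.55 N

With I = (1/2)MR², the ratio k = I/(MR²) is 0.5.
Along the incline Mg sinθ − f = Ma, and torque about the center fR = Iα = kMR²(a/R) gives f = kMa.
Combining, a = g sinθ/(1+k) and f = kMa = kMg sinθ/(1+k).
f = 0.5 × 2.73 × 10 × sin30° / 1.5 ≈ 4.55 N.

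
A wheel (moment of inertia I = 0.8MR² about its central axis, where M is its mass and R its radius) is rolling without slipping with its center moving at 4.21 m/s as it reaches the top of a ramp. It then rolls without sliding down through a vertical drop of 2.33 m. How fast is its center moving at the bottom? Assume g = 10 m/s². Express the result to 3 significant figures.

With I = 0.8MR², the ratio k = I/(MR²) is 0.8.
Rolling without slipping gives ω = v/R, so the total kinetic energy is ½Mv² + ½Iω² = ½(1+k)Mv² = (9/10)Mv².
Conserving energy between top and bottom: (9/10)Mv² = (9/10)Mv₀² + Mgh, hence v² = v₀² + 2gh/(1+k).
v = √(4.21² + 2×10×2.33/1.8) = √43.61 ≈ 6.60 m/s.

v ≈ 6.60 m/s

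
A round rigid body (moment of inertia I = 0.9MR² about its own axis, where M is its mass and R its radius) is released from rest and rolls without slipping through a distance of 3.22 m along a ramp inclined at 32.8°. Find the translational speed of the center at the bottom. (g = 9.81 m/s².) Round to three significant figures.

v ≈ 4.24 m/s

Here I = 0.9MR², so the shape factor k = I/(MR²) = 0.9.
Rolling without slipping gives ω = v/R, so the total kinetic energy is ½Mv² + ½Iω² = ½(1+k)Mv² = (19/20)Mv².
The vertical drop is h = L sinθ = 3.22 × sin32.8° = 1.744 m.
Setting Mgh = (19/20)Mv² gives v = √(2gh/(1+k)) = √(2·9.81·1.744/1.9) ≈ 4.24 m/s.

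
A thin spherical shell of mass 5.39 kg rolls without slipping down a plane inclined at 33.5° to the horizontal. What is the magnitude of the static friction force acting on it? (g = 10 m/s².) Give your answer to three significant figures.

The moment of inertia is (2/3)MR², giving k ≡ I/(MR²) = 2/3.
Along the incline Mg sinθ − f = Ma, and torque about the center fR = Iα = kMR²(a/R) gives f = kMa.
Combining, a = g sinθ/(1+k) and f = kMa = kMg sinθ/(1+k).
f = (2/3) × 5.39 × 10 × sin33.5° / 1.667 ≈ 11.9 N.

f ≈ 11.9 N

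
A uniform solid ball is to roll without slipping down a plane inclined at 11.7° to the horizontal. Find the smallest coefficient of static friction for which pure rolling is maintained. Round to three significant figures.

With I = (2/5)MR², the ratio k = I/(MR²) is 0.4.
Newton's second law down the slope: Mg sinθ − f = Ma. The torque equation fR = Iα (with α = a/R) gives f = kMa.
These give a = g sinθ/(1+k) and the required friction f = kMg sinθ/(1+k).
With N = Mg cosθ, the no-slip condition f ≤ μN gives μ_min = f/N = k tanθ/(1+k).
μ_min = 0.4 × tan11.7° / 1.4 ≈ 0.0592.

μ_min ≈ 0.0592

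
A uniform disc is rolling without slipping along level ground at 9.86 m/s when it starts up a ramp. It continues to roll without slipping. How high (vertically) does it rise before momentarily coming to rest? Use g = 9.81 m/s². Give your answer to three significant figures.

Here I = (1/2)MR², so the shape factor k = I/(MR²) = 0.5.
The rolling condition ω = v/R makes the rotational term ½I(v/R)² = ½kMv², so KE_total = ½(1+k)Mv² = (3/4)Mv².
At the top the kinetic energy is zero, so (3/4)Mv₀² = Mgh.
Thus h = (1+k)v₀²/(2g) = 1.5 × 9.86² / (2 × 9.81) ≈ 7.43 m.

h ≈ 7.43 m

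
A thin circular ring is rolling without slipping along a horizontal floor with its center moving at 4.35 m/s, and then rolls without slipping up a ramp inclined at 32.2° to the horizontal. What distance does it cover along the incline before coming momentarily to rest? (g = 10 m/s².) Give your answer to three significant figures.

d ≈ 3.55 m

With I = MR², the ratio k = I/(MR²) is 1.
Pure rolling means v = ωR; then KE = ½Mv² + ½I(v/R)² = ½(1+k)Mv² = Mv².
Setting this equal to Mgh gives the vertical rise h = (1+k)v₀²/(2g) = 2×4.35²/(2×10) = 1.892 m.
The distance along the slope is d = h/sinθ = 1.892/sin32.2° ≈ 3.55 m.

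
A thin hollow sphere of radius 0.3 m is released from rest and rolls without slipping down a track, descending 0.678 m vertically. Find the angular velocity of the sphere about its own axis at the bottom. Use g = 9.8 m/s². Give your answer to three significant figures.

Here I = (2/3)MR², so the shape factor k = I/(MR²) = 2/3.
The rolling condition ω = v/R makes the rotational term ½I(v/R)² = ½kMv², so KE_total = ½(1+k)Mv² = (5/6)Mv².
Energy conservation Mgh = ½(1+k)Mv² gives v = √(2gh/(1+k)) = √(2 × 9.8 × 0.678 / 1.667) = 2.824 m/s.
Then ω = v/R = 2.824 / 0.3 ≈ 9.41 rad/s.

ω ≈ 9.41 rad/s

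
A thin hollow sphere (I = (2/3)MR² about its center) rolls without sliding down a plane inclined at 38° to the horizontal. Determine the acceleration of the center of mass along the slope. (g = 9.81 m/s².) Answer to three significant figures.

a ≈ 3.62 m/s²

For this body I = (2/3)MR², i.e. k = I/(MR²) = 2/3.
Along the incline Mg sinθ − f = Ma, and torque about the center fR = Iα = kMR²(a/R) gives f = kMa.
Eliminating f: Mg sinθ = (1+k)Ma, so a = g sinθ/(1+k) = 9.81 × sin38° / 1.667 ≈ 3.62 m/s².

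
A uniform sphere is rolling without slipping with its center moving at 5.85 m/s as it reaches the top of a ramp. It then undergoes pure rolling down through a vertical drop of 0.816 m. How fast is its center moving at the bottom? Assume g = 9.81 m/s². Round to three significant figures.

v ≈ 6.76 m/s

The moment of inertia is (2/5)MR², giving k ≡ I/(MR²) = 0.4.
Since it rolls without slipping, ω = v/R and KE = ½Mv² + ½Iω² = ½(1+k)Mv² = (7/10)Mv².
Energy conservation: (7/10)Mv₀² + Mgh = (7/10)Mv², so v² = v₀² + 2gh/(1+k).
v = √(5.85² + 2×9.81×0.816/1.4) = √45.66 ≈ 6.76 m/s.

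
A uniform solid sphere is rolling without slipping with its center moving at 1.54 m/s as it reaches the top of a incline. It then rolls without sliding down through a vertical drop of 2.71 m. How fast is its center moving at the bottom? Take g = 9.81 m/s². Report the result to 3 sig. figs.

v ≈ 6.35 m/s

Here I = (2/5)MR², so the shape factor k = I/(MR²) = 0.4.
Rolling without slipping gives ω = v/R, so the total kinetic energy is ½Mv² + ½Iω² = ½(1+k)Mv² = (7/10)Mv².
Conserving energy between top and bottom: (7/10)Mv² = (7/10)Mv₀² + Mgh, hence v² = v₀² + 2gh/(1+k).
v = √(1.54² + 2×9.81×2.71/1.4) = √40.35 ≈ 6.35 m/s.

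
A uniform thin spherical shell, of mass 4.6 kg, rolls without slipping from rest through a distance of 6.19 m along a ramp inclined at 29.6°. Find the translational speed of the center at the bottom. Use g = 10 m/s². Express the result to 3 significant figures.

v ≈ 6.06 m/s

With I = (2/3)MR², the ratio k = I/(MR²) is 2/3.
Pure rolling means v = ωR; then KE = ½Mv² + ½I(v/R)² = ½(1+k)Mv² = (5/6)Mv².
The vertical drop is h = L sinθ = 6.19 × sin29.6° = 3.058 m.
Setting Mgh = (5/6)Mv² gives v = √(2gh/(1+k)) = √(2·10·3.058/1.667) ≈ 6.06 m/s.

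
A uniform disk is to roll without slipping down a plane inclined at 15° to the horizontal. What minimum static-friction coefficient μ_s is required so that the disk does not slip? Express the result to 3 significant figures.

Here I = (1/2)MR², so the shape factor k = I/(MR²) = 0.5.
Translational: Mg sinθ − f = Ma. Rotational about the CM: fR = Iα = kMRa, so f = kMa.
These give a = g sinθ/(1+k) and the required friction f = kMg sinθ/(1+k).
The normal force is N = Mg cosθ, so μ_min = f/N = k tanθ/(1+k).
μ_min = 0.5 × tan15° / 1.5 ≈ 0.0893.

μ_min ≈ 0.0893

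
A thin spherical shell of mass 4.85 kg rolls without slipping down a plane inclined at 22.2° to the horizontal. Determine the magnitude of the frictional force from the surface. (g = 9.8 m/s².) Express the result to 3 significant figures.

f ≈ 7.18 N

For this body I = (2/3)MR², i.e. k = I/(MR²) = 2/3.
Newton's second law down the slope: Mg sinθ − f = Ma. The torque equation fR = Iα (with α = a/R) gives f = kMa.
Combining, a = g sinθ/(1+k) and f = kMa = kMg sinθ/(1+k).
f = (2/3) × 4.85 × 9.8 × sin22.2° / 1.667 ≈ 7.18 N.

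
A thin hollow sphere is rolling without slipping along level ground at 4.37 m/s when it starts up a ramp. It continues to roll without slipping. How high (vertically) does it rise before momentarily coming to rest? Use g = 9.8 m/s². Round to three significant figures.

h ≈ 1.62 m

The moment of inertia is (2/3)MR², giving k ≡ I/(MR²) = 2/3.
The rolling condition ω = v/R makes the rotational term ½I(v/R)² = ½kMv², so KE_total = ½(1+k)Mv² = (5/6)Mv².
All of this converts to potential energy at the highest point: (5/6)Mv₀² = Mgh.
Thus h = (1+k)v₀²/(2g) = 1.667 × 4.37² / (2 × 9.8) ≈ 1.62 m.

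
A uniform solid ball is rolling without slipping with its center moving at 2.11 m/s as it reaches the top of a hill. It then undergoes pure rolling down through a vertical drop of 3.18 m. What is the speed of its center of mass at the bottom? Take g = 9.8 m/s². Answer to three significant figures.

With I = (2/5)MR², the ratio k = I/(MR²) is 0.4.
Rolling without slipping gives ω = v/R, so the total kinetic energy is ½Mv² + ½Iω² = ½(1+k)Mv² = (7/10)Mv².
Conserving energy between top and bottom: (7/10)Mv² = (7/10)Mv₀² + Mgh, hence v² = v₀² + 2gh/(1+k).
v = √(2.11² + 2×9.8×3.18/1.4) = √48.97 ≈ 7.00 m/s.

v ≈ 7.00 m/s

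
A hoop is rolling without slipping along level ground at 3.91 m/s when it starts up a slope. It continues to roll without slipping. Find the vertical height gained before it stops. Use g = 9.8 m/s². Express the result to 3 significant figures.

Here I = MR², so the shape factor k = I/(MR²) = 1.
Since it rolls without slipping, ω = v/R and KE = ½Mv² + ½Iω² = ½(1+k)Mv² = Mv².
All of this converts to potential energy at the highest point: Mv₀² = Mgh.
Thus h = (1+k)v₀²/(2g) = 2 × 3.91² / (2 × 9.8) ≈ 1.56 m.

h ≈ 1.56 m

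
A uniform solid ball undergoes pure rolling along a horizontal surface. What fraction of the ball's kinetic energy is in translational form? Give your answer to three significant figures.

fraction ≈ 0.714

The moment of inertia is (2/5)MR², giving k ≡ I/(MR²) = 0.4.
Since ω = v/R, the translational part is ½Mv² and the rotational part is ½I(v/R)² = ½kMv²; the total is ½(1+k)Mv².
The translational fraction is therefore 1/(1+k) = 1/1.4 ≈ 0.714.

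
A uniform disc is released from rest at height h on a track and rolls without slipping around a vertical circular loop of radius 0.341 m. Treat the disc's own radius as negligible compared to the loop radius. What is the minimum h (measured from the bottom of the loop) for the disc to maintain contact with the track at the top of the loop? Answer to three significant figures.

The moment of inertia is (1/2)MR², giving k ≡ I/(MR²) = 0.5.
At the top of the loop, the minimum-contact condition is Mg = Mv_top²/r, so v_top² = gr.
With ω = v/R, the kinetic energy at speed v is ½(1+k)Mv² = (3/4)Mv².
Energy conservation from release (height h) to the top (height 2r): Mgh = Mg(2r) + (3/4)M·gr.
Thus h_min = 2r + (1+k)r/2 = r(2 + 1.5/2) = 0.341 × 2.75 ≈ 0.938 m.

h_min ≈ 0.938 m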